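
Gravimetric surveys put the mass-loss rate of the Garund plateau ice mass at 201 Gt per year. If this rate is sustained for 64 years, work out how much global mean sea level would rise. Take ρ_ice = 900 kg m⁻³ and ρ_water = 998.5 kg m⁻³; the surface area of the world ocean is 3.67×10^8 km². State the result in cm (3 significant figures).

≈ 3.51 cm

Total mass lost = 201 Gt/yr × 64 yr = 1.286×10^4 Gt = 1.286×10^16 kg.
ρ_w = 998.5 kg m⁻³, so water volume = 1.286×10^16 / 998.5 = 1.288×10^13 m³.
Δh = 1.288×10^13 / 3.67×10^14 = 0.0351 m = 3.51 cm.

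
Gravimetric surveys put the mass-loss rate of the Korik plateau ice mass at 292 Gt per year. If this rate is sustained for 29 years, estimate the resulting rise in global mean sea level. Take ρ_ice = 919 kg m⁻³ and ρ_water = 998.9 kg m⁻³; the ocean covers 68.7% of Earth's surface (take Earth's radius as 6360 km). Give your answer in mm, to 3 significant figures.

≈ 24.3 mm

Total mass lost = 292 Gt/yr × 29 yr = 8468 Gt = 8.468×10^15 kg.
ρ_w = 998.9 kg m⁻³, so water volume = 8.468×10^15 / 998.9 = 8.477×10^12 m³.
Δh = 8.477×10^12 / 3.49×10^14 = 0.0243 m = 24.3 mm.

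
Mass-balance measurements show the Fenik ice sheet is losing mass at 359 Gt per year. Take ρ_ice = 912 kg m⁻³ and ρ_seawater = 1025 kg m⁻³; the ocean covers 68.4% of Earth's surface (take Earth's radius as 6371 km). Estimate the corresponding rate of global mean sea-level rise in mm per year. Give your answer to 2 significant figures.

≈ 1.0 mm/yr

ρ_w = 1025 kg m⁻³. Annual water volume added = 359 Gt / ρ_w = 3.590×10^14 kg / 1025 kg m⁻³ = 3.502×10^11 m³.
Δh per year = 3.502×10^11 / 3.49×10^14 = 1.00×10^-3 m = 1.0 mm.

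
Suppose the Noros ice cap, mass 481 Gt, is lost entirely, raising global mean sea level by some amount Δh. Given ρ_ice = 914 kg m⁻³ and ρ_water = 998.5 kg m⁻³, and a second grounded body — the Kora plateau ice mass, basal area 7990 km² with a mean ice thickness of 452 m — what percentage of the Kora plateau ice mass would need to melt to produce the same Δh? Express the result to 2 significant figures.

≈ 15 %

Equal sea-level rise means equal mass of meltwater, i.e. equal mass of ice lost.
Ice mass of Noros: 4.810×10^14 kg; ice mass of Kora: 3.301×10^15 kg.
Fraction required = 4.810×10^14 / 3.301×10^15 = 0.146 → 15 %.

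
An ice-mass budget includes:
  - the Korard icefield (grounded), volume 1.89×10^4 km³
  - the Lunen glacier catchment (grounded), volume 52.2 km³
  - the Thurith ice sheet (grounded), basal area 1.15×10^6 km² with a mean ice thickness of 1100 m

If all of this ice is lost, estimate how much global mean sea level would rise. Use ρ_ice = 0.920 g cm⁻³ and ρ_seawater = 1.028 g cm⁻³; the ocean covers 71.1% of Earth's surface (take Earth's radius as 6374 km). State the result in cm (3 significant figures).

Korard: 1.89×10^4 km³ × (920/1028) = 1.691×10^4 km³ of water.
Lunen: 52.2 km³ × (920/1028) = 46.72 km³ of water.
Thurith: ice volume = 1.15×10^6 km² × 1100 m = 1.265×10^6 km³; 1.265×10^6 × (920/1028) = 1.132×10^6 km³ of water.
Total added water ≈ 1.149×10^15 m³ over 3.63×10^14 m² → Δh = 3.17 m = 317 cm.

≈ 317 cm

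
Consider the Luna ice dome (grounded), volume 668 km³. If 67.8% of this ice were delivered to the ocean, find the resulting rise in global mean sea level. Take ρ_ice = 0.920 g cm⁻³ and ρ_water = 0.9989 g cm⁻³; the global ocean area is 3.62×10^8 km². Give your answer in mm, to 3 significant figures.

≈ 1.15 mm

Luna: 0.678 × 668 km³ × (920/998.9) = 417.1 km³ of water.
Spread over 3.62×10^14 m² of ocean, Δh = 4.171×10^11 / 3.62×10^14 = 1.15×10^-3 m = 1.15 mm.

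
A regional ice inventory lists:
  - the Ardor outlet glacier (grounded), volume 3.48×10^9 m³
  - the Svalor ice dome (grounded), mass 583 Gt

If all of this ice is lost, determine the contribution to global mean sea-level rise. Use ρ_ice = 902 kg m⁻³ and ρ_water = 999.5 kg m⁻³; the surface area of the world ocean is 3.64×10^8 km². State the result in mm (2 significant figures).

≈ 1.6 mm

Ardor: 3.48×10^9 m³ × (902/999.5) = 3.141×10^9 m³ of water.
Svalor: 583 Gt = 5.830×10^14 kg; dividing by ρ_w = 999.5 kg m⁻³ gives 5.833×10^11 m³ of water.
Total added water ≈ 5.864×10^11 m³ over 3.64×10^14 m² → Δh = 1.61×10^-3 m = 1.6 mm.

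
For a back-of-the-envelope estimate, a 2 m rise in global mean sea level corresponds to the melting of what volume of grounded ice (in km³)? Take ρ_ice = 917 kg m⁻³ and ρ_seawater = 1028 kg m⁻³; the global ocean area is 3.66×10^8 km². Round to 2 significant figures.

≈ 8.2×10^5 km³

Required water volume = Δh × A = 2 m × 3.66×10^14 m² = 7.320×10^14 m³ = 7.320×10^5 km³.
Ice volume = water volume × ρ_w/ρ_ice = 7.320×10^5 × 1028/917 = 8.2×10^5 km³.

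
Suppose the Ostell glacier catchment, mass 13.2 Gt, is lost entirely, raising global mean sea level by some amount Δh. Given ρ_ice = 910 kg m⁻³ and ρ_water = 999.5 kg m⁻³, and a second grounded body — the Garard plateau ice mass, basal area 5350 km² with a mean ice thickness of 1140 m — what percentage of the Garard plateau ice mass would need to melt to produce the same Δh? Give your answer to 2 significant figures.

Equal sea-level rise means equal mass of meltwater, i.e. equal mass of ice lost.
Ice mass of Ostell: 1.320×10^13 kg; ice mass of Garard: 5.550×10^15 kg.
Fraction required = 1.320×10^13 / 5.550×10^15 = 2.38×10^-3 → 0.24 %.

≈ 0.24 %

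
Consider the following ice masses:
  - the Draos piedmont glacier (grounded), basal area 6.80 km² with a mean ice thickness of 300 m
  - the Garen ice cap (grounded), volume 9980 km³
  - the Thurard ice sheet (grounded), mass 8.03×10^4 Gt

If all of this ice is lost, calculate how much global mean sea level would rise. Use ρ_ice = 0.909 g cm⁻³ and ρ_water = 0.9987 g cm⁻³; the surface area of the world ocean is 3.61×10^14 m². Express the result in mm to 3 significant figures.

≈ 248 mm

Draos: ice volume = 6.80 km² × 300 m = 2.040 km³; 2.040 × (909/998.7) = 1.857 km³ of water.
Garen: 9980 km³ × (909/998.7) = 9084 km³ of water.
Thurard: 8.03×10^4 Gt = 8.030×10^16 kg; dividing by ρ_w = 0.9987 g cm⁻³ = 998.7 kg m⁻³ gives 8.040×10^13 m³ of water.
Total added water ≈ 8.949×10^13 m³ over 3.61×10^14 m² → Δh = 0.248 m = 248 mm.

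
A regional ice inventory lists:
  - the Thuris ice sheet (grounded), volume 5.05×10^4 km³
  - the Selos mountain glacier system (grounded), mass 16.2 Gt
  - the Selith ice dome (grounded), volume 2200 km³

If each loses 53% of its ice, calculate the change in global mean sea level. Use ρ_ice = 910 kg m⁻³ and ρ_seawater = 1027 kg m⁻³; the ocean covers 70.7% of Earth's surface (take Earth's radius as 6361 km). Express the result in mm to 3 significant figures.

≈ 68.9 mm

Thuris: 0.53 × 5.05×10^4 km³ × (910/1027) = 2.372×10^4 km³ of water.
Selos: 0.53 × 16.2 Gt = 8.586×10^12 kg; dividing by ρ_w = 1027 kg m⁻³ gives 8.360×10^9 m³ of water.
Selith: 0.53 × 2200 km³ × (910/1027) = 1033 km³ of water.
Total added water ≈ 2.476×10^13 m³ over 3.59×10^14 m² → Δh = 0.0689 m = 68.9 mm.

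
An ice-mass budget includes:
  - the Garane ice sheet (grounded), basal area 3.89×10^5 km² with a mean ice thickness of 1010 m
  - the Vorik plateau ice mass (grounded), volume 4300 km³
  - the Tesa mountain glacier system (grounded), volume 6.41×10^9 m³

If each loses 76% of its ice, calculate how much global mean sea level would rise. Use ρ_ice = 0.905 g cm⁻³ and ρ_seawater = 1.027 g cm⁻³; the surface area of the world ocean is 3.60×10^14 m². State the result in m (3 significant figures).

≈ 0.739 m

Garane: ice volume = 3.89×10^5 km² × 1010 m = 3.929×10^5 km³; 0.76 × 3.929×10^5 × (905/1027) = 2.631×10^5 km³ of water.
Vorik: 0.76 × 4300 km³ × (905/1027) = 2880 km³ of water.
Tesa: 0.76 × 6.41×10^9 m³ × (905/1027) = 4.293×10^9 m³ of water.
Total added water ≈ 2.660×10^14 m³ over 3.60×10^14 m² → Δh = 0.739 m.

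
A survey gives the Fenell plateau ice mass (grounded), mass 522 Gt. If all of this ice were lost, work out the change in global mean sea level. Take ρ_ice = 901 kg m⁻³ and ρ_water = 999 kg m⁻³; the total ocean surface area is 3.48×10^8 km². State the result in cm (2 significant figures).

Fenell: 522 Gt = 5.220×10^14 kg; dividing by ρ_w = 999 kg m⁻³ gives 5.225×10^11 m³ of water.
Spread over 3.48×10^14 m² of ocean, Δh = 5.225×10^11 / 3.48×10^14 = 1.50×10^-3 m = 0.15 cm.

≈ 0.15 cm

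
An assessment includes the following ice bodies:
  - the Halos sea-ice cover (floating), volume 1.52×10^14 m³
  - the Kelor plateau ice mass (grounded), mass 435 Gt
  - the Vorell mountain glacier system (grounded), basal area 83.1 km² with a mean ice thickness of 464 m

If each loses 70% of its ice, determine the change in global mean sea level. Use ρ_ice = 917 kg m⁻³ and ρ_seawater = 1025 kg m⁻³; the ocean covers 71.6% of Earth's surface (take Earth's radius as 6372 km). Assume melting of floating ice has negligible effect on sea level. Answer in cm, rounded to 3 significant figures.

≈ 0.0879 cm

The Halos sea-ice cover is floating and already displaces its own weight of water, so its melt adds essentially nothing to sea level.
Kelor: 0.7 × 435 Gt = 3.045×10^14 kg; dividing by ρ_w = 1025 kg m⁻³ gives 2.971×10^11 m³ of water.
Vorell: ice volume = 83.1 km² × 464 m = 38.56 km³; 0.7 × 38.56 × (917/1025) = 24.15 km³ of water.
Total added water ≈ 3.212×10^11 m³ over 3.65×10^14 m² → Δh = 8.79×10^-4 m = 0.0879 cm.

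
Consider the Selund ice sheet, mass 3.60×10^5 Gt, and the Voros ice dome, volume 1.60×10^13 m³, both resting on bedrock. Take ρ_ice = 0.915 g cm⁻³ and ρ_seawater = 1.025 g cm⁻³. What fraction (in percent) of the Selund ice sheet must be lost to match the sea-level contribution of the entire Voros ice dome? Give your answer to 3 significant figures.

Equal sea-level rise means equal mass of meltwater, i.e. equal mass of ice lost.
Ice mass of Voros: 1.464×10^16 kg; ice mass of Selund: 3.600×10^17 kg.
Fraction required = 1.464×10^16 / 3.600×10^17 = 0.0407 → 4.07 %.

≈ 4.07 %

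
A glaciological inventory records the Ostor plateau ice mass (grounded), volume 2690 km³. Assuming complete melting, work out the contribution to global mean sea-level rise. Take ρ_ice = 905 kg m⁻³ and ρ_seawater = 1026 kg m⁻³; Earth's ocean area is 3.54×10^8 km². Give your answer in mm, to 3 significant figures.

Ostor: 2690 km³ × (905/1026) = 2373 km³ of water.
Spread over 3.54×10^14 m² of ocean, Δh = 2.373×10^12 / 3.54×10^14 = 6.70×10^-3 m = 6.70 mm.

≈ 6.70 mm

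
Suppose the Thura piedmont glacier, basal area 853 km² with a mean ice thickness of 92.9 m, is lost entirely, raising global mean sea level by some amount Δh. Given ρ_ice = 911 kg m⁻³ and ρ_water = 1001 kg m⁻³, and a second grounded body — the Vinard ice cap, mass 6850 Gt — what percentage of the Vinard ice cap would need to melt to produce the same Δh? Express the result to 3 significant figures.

Equal sea-level rise means equal mass of meltwater, i.e. equal mass of ice lost.
Ice mass of Thura: 7.219×10^13 kg; ice mass of Vinard: 6.850×10^15 kg.
Fraction required = 7.219×10^13 / 6.850×10^15 = 0.0105 → 1.05 %.

≈ 1.05 %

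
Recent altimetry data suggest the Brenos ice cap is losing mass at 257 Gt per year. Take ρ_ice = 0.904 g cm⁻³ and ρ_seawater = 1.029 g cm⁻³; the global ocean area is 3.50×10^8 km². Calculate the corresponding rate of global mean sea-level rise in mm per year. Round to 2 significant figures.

ρ_w = 1.029 g cm⁻³ = 1029 kg m⁻³. Annual water volume added = 257 Gt / ρ_w = 2.570×10^14 kg / 1029 kg m⁻³ = 2.498×10^11 m³.
Δh per year = 2.498×10^11 / 3.50×10^14 = 7.14×10^-4 m = 0.71 mm.

≈ 0.71 mm/yr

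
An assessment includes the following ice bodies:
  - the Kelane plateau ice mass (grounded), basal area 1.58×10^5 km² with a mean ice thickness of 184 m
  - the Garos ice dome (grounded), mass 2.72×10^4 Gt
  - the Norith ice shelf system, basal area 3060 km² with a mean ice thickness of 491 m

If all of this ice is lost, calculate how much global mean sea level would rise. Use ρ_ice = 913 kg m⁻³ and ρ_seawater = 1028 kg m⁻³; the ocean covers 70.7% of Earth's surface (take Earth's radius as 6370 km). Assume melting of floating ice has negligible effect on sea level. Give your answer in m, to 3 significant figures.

Kelane: ice volume = 1.58×10^5 km² × 184 m = 2.907×10^4 km³; 2.907×10^4 × (913/1028) = 2.582×10^4 km³ of water.
Garos: 2.72×10^4 Gt = 2.720×10^16 kg; dividing by ρ_w = 1028 kg m⁻³ gives 2.646×10^13 m³ of water.
The Norith ice shelf system is floating and already displaces its own weight of water, so its melt adds essentially nothing to sea level.
Total added water ≈ 5.228×10^13 m³ over 3.61×10^14 m² → Δh = 0.145 m.

≈ 0.145 m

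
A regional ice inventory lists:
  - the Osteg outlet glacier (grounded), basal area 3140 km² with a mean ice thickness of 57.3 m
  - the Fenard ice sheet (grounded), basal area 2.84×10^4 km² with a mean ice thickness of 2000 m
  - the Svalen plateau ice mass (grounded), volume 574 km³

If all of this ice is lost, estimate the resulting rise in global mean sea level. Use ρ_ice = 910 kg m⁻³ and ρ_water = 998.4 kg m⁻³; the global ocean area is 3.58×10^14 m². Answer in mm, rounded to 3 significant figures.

Osteg: ice volume = 3140 km² × 57.3 m = 179.9 km³; 179.9 × (910/998.4) = 164.0 km³ of water.
Fenard: ice volume = 2.84×10^4 km² × 2000 m = 5.680×10^4 km³; 5.680×10^4 × (910/998.4) = 5.177×10^4 km³ of water.
Svalen: 574 km³ × (910/998.4) = 523.2 km³ of water.
Total added water ≈ 5.246×10^13 m³ over 3.58×10^14 m² → Δh = 0.147 m = 147 mm.

≈ 147 mm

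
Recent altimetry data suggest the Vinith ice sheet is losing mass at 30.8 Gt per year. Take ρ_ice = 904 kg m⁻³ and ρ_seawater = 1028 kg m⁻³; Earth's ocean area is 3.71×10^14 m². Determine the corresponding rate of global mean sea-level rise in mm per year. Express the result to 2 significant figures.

≈ 0.081 mm/yr

ρ_w = 1028 kg m⁻³. Annual water volume added = 30.8 Gt / ρ_w = 3.080×10^13 kg / 1028 kg m⁻³ = 2.996×10^10 m³.
Δh per year = 2.996×10^10 / 3.71×10^14 = 8.08×10^-5 m = 0.081 mm.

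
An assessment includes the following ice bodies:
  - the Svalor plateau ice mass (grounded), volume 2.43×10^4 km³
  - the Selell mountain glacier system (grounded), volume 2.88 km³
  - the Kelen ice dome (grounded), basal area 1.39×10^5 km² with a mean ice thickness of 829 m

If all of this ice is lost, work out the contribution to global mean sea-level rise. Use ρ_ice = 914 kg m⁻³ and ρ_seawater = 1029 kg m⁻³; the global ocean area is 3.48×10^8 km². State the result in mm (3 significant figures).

Svalor: 2.43×10^4 km³ × (914/1029) = 2.158×10^4 km³ of water.
Selell: 2.88 km³ × (914/1029) = 2.558 km³ of water.
Kelen: ice volume = 1.39×10^5 km² × 829 m = 1.152×10^5 km³; 1.152×10^5 × (914/1029) = 1.024×10^5 km³ of water.
Total added water ≈ 1.239×10^14 m³ over 3.48×10^14 m² → Δh = 0.356 m = 356 mm.

≈ 356 mm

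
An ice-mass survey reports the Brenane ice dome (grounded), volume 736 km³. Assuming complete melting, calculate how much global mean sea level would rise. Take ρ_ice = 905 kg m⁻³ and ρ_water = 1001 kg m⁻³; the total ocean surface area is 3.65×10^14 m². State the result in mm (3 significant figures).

≈ 1.82 mm

Brenane: 736 km³ × (905/1001) = 665.4 km³ of water.
Spread over 3.65×10^14 m² of ocean, Δh = 6.654×10^11 / 3.65×10^14 = 1.82×10^-3 m = 1.82 mm.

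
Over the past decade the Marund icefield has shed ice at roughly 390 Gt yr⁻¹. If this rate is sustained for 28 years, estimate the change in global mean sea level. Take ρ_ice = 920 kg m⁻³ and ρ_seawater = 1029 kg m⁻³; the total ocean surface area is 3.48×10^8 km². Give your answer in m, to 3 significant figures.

Total mass lost = 390 Gt/yr × 28 yr = 1.092×10^4 Gt = 1.092×10^16 kg.
ρ_w = 1029 kg m⁻³, so water volume = 1.092×10^16 / 1029 = 1.061×10^13 m³.
Δh = 1.061×10^13 / 3.48×10^14 = 0.0305 m.

≈ 0.0305 m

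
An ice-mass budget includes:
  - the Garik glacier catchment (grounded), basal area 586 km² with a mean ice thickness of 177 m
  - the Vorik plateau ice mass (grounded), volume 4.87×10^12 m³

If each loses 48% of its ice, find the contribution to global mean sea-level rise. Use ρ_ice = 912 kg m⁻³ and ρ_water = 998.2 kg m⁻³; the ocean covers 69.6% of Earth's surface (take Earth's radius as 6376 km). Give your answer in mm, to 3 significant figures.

≈ 6.13 mm

Garik: ice volume = 586 km² × 177 m = 103.7 km³; 0.48 × 103.7 × (912/998.2) = 45.49 km³ of water.
Vorik: 0.48 × 4.87×10^12 m³ × (912/998.2) = 2.136×10^12 m³ of water.
Total added water ≈ 2.181×10^12 m³ over 3.56×10^14 m² → Δh = 6.13×10^-3 m = 6.13 mm.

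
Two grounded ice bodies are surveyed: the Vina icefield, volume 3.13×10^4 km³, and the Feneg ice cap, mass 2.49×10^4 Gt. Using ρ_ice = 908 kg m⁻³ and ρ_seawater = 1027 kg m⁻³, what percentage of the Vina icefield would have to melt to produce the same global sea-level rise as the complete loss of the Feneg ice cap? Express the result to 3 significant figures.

≈ 87.6 %

Equal sea-level rise means equal mass of meltwater, i.e. equal mass of ice lost.
Ice mass of Feneg: 2.490×10^16 kg; ice mass of Vina: 2.842×10^16 kg.
Fraction required = 2.490×10^16 / 2.842×10^16 = 0.876 → 87.6 %.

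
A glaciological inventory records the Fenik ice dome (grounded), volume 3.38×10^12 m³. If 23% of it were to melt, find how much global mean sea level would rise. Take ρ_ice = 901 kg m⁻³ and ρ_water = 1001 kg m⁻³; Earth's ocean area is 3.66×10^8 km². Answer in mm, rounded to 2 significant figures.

Fenik: 0.23 × 3.38×10^12 m³ × (901/1001) = 6.997×10^11 m³ of water.
Spread over 3.66×10^14 m² of ocean, Δh = 6.997×10^11 / 3.66×10^14 = 1.91×10^-3 m = 1.9 mm.

≈ 1.9 mm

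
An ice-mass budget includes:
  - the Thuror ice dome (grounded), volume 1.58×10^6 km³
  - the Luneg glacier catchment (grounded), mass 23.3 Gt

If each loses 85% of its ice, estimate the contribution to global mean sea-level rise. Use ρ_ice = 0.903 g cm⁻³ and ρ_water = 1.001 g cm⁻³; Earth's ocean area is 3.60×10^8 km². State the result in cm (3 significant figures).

≈ 337 cm

Thuror: 0.85 × 1.58×10^6 km³ × (903/1001) = 1.212×10^6 km³ of water.
Luneg: 0.85 × 23.3 Gt = 1.980×10^13 kg; dividing by ρ_w = 1.001 g cm⁻³ = 1001 kg m⁻³ gives 1.979×10^10 m³ of water.
Total added water ≈ 1.212×10^15 m³ over 3.60×10^14 m² → Δh = 3.37 m = 337 cm.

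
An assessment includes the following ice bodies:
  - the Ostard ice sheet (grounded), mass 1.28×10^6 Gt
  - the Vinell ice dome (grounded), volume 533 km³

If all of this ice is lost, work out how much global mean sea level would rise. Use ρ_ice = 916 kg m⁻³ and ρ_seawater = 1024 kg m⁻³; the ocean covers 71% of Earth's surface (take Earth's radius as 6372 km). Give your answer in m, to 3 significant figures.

Ostard: 1.28×10^6 Gt = 1.280×10^18 kg; dividing by ρ_w = 1024 kg m⁻³ gives 1.250×10^15 m³ of water.
Vinell: 533 km³ × (916/1024) = 476.8 km³ of water.
Total added water ≈ 1.250×10^15 m³ over 3.62×10^14 m² → Δh = 3.45 m.

≈ 3.45 m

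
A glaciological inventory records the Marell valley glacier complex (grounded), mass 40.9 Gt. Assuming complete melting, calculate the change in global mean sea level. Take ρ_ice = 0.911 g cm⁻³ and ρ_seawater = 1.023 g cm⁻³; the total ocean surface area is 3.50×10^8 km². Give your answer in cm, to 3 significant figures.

Marell: 40.9 Gt = 4.090×10^13 kg; dividing by ρ_w = 1.023 g cm⁻³ = 1023 kg m⁻³ gives 3.998×10^10 m³ of water.
Spread over 3.50×10^14 m² of ocean, Δh = 3.998×10^10 / 3.50×10^14 = 1.14×10^-4 m = 0.0114 cm.

≈ 0.0114 cm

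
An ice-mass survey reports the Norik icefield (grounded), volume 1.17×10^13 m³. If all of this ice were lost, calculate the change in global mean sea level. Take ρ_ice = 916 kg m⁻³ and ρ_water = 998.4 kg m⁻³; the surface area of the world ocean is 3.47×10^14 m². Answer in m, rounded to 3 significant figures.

≈ 0.0309 m

Norik: 1.17×10^13 m³ × (916/998.4) = 1.073×10^13 m³ of water.
Spread over 3.47×10^14 m² of ocean, Δh = 1.073×10^13 / 3.47×10^14 = 0.0309 m.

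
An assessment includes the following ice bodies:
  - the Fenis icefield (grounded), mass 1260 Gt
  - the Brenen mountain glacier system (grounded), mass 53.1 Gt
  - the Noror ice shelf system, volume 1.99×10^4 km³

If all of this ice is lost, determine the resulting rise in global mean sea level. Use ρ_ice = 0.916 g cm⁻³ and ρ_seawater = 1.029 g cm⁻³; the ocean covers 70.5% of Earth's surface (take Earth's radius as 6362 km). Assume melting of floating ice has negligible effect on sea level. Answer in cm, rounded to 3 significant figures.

≈ 0.356 cm

Fenis: 1260 Gt = 1.260×10^15 kg; dividing by ρ_w = 1.029 g cm⁻³ = 1029 kg m⁻³ gives 1.224×10^12 m³ of water.
Brenen: 53.1 Gt = 5.310×10^13 kg; dividing by ρ_w = 1029 kg m⁻³ gives 5.160×10^10 m³ of water.
The Noror ice shelf system is floating and already displaces its own weight of water, so its melt adds essentially nothing to sea level.
Total added water ≈ 1.276×10^12 m³ over 3.59×10^14 m² → Δh = 3.56×10^-3 m = 0.356 cm.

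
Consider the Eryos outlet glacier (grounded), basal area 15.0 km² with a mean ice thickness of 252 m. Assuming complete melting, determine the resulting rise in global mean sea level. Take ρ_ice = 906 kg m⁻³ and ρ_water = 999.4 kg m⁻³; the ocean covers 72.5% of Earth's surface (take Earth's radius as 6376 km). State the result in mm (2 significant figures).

Eryos: ice volume = 15.0 km² × 252 m = 3.780 km³; 3.780 × (906/999.4) = 3.427 km³ of water.
Spread over 3.70×10^14 m² of ocean, Δh = 3.427×10^9 / 3.70×10^14 = 9.25×10^-6 m = 9.3×10^-3 mm.

≈ 9.3×10^-3 mm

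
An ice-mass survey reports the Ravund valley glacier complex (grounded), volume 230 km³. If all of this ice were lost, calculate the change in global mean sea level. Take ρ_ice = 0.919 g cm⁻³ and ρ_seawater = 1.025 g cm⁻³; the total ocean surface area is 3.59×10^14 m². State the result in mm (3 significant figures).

≈ 0.574 mm

Ravund: 230 km³ × (919/1025) = 206.2 km³ of water.
Spread over 3.59×10^14 m² of ocean, Δh = 2.062×10^11 / 3.59×10^14 = 5.74×10^-4 m = 0.574 mm.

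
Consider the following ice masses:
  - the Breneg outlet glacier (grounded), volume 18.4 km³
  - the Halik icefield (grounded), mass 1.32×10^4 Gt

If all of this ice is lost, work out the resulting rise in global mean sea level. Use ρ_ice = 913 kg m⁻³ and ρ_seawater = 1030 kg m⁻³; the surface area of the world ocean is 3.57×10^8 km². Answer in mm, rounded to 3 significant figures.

≈ 35.9 mm

Breneg: 18.4 km³ × (913/1030) = 16.31 km³ of water.
Halik: 1.32×10^4 Gt = 1.320×10^16 kg; dividing by ρ_w = 1030 kg m⁻³ gives 1.282×10^13 m³ of water.
Total added water ≈ 1.283×10^13 m³ over 3.57×10^14 m² → Δh = 0.0359 m = 35.9 mm.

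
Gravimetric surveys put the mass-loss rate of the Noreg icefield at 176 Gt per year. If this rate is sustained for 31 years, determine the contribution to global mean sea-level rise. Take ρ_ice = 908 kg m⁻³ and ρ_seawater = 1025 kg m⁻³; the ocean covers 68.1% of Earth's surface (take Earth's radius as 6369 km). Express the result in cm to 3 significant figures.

Total mass lost = 176 Gt/yr × 31 yr = 5456 Gt = 5.456×10^15 kg.
ρ_w = 1025 kg m⁻³, so water volume = 5.456×10^15 / 1025 = 5.323×10^12 m³.
Δh = 5.323×10^12 / 3.47×10^14 = 0.0153 m = 1.53 cm.

≈ 1.53 cm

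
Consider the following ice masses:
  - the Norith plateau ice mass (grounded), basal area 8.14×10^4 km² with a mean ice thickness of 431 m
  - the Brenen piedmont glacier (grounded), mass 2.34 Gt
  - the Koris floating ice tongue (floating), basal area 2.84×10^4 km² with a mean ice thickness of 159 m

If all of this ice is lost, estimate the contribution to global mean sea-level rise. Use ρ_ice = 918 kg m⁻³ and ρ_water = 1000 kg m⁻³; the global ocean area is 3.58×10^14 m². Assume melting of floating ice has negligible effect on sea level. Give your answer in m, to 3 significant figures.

Norith: ice volume = 8.14×10^4 km² × 431 m = 3.508×10^4 km³; 3.508×10^4 × (918/1000) = 3.221×10^4 km³ of water.
Brenen: 2.34 Gt = 2.340×10^12 kg; dividing by ρ_w = 1000 kg m⁻³ gives 2.340×10^9 m³ of water.
The Koris floating ice tongue is floating and already displaces its own weight of water, so its melt adds essentially nothing to sea level.
Total added water ≈ 3.221×10^13 m³ over 3.58×10^14 m² → Δh = 0.0900 m.

≈ 0.0900 m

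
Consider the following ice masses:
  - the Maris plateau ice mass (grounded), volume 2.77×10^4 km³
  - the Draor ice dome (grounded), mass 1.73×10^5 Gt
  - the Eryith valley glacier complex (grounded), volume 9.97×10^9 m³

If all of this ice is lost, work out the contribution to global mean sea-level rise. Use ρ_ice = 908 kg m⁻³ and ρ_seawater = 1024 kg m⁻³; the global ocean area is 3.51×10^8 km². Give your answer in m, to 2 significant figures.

Maris: 2.77×10^4 km³ × (908/1024) = 2.456×10^4 km³ of water.
Draor: 1.73×10^5 Gt = 1.730×10^17 kg; dividing by ρ_w = 1024 kg m⁻³ gives 1.689×10^14 m³ of water.
Eryith: 9.97×10^9 m³ × (908/1024) = 8.841×10^9 m³ of water.
Total added water ≈ 1.935×10^14 m³ over 3.51×10^14 m² → Δh = 0.551 m.

≈ 0.55 m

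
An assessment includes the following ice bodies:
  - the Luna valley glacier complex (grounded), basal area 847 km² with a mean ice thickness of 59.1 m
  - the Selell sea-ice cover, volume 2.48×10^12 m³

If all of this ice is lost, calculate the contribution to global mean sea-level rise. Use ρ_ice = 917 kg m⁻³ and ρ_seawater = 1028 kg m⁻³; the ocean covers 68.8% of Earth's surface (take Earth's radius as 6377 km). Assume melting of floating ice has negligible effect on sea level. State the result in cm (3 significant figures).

Luna: ice volume = 847 km² × 59.1 m = 50.06 km³; 50.06 × (917/1028) = 44.65 km³ of water.
The Selell sea-ice cover is floating and already displaces its own weight of water, so its melt adds essentially nothing to sea level.
Total added water ≈ 4.465×10^10 m³ over 3.52×10^14 m² → Δh = 1.27×10^-4 m = 0.0127 cm.

≈ 0.0127 cm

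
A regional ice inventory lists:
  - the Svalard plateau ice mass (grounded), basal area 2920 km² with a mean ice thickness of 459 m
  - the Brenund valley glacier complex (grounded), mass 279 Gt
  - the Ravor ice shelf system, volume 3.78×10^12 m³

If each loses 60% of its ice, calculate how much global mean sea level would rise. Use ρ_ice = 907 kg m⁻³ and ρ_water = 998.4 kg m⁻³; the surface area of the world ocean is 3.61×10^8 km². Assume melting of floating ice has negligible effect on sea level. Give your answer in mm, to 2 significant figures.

≈ 2.5 mm

Svalard: ice volume = 2920 km² × 459 m = 1340 km³; 0.6 × 1340 × (907/998.4) = 730.5 km³ of water.
Brenund: 0.6 × 279 Gt = 1.674×10^14 kg; dividing by ρ_w = 998.4 kg m⁻³ gives 1.677×10^11 m³ of water.
The Ravor ice shelf system is floating and already displaces its own weight of water, so its melt adds essentially nothing to sea level.
Total added water ≈ 8.982×10^11 m³ over 3.61×10^14 m² → Δh = 2.49×10^-3 m = 2.5 mm.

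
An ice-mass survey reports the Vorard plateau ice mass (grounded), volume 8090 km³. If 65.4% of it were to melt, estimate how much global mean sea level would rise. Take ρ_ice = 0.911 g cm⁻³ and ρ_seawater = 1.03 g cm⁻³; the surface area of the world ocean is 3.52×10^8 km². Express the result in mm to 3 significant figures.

≈ 13.3 mm

Vorard: 0.654 × 8090 km³ × (911/1030) = 4680 km³ of water.
Spread over 3.52×10^14 m² of ocean, Δh = 4.680×10^12 / 3.52×10^14 = 0.0133 m = 13.3 mm.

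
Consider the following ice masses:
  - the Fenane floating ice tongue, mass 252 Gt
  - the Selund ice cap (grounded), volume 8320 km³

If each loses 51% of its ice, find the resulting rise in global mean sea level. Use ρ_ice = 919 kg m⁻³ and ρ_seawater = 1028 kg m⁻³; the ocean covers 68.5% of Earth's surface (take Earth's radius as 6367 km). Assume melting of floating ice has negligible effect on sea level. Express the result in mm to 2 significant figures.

≈ 11 mm

The Fenane floating ice tongue is floating and already displaces its own weight of water, so its melt adds essentially nothing to sea level.
Selund: 0.51 × 8320 km³ × (919/1028) = 3793 km³ of water.
Total added water ≈ 3.793×10^12 m³ over 3.49×10^14 m² → Δh = 0.0109 m = 11 mm.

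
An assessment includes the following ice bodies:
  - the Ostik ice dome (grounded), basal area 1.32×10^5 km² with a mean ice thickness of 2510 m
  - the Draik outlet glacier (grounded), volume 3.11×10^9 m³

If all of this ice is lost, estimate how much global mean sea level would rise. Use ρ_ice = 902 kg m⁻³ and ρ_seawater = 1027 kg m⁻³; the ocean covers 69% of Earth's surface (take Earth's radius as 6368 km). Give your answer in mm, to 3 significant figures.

≈ 828 mm

Ostik: ice volume = 1.32×10^5 km² × 2510 m = 3.313×10^5 km³; 3.313×10^5 × (902/1027) = 2.910×10^5 km³ of water.
Draik: 3.11×10^9 m³ × (902/1027) = 2.731×10^9 m³ of water.
Total added water ≈ 2.910×10^14 m³ over 3.52×10^14 m² → Δh = 0.828 m = 828 mm.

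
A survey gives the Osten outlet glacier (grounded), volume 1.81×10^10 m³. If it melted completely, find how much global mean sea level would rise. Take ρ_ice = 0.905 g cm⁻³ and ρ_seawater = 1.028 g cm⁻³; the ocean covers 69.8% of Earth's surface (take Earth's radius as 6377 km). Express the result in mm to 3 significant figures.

Osten: 1.81×10^10 m³ × (905/1028) = 1.593×10^10 m³ of water.
Spread over 3.57×10^14 m² of ocean, Δh = 1.593×10^10 / 3.57×10^14 = 4.47×10^-5 m = 0.0447 mm.

≈ 0.0447 mm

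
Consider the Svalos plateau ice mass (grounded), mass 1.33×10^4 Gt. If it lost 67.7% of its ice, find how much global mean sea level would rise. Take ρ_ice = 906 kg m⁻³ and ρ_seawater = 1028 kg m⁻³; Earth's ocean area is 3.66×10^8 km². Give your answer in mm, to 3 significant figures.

≈ 23.9 mm

Svalos: 0.677 × 1.33×10^4 Gt = 9.004×10^15 kg; dividing by ρ_w = 1028 kg m⁻³ gives 8.759×10^12 m³ of water.
Spread over 3.66×10^14 m² of ocean, Δh = 8.759×10^12 / 3.66×10^14 = 0.0239 m = 23.9 mm.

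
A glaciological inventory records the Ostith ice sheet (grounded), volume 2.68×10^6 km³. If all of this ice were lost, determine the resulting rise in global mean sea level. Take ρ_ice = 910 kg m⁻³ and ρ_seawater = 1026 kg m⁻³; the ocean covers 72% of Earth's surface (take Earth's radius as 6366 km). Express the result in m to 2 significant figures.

Ostith: 2.68×10^6 km³ × (910/1026) = 2.377×10^6 km³ of water.
Spread over 3.67×10^14 m² of ocean, Δh = 2.377×10^15 / 3.67×10^14 = 6.48 m.

≈ 6.5 m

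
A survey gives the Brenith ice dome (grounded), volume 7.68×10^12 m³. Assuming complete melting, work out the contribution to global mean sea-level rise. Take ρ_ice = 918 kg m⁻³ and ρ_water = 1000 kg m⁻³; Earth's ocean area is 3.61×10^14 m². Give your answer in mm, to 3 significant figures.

≈ 19.5 mm

Brenith: 7.68×10^12 m³ × (918/1000) = 7.050×10^12 m³ of water.
Spread over 3.61×10^14 m² of ocean, Δh = 7.050×10^12 / 3.61×10^14 = 0.0195 m = 19.5 mm.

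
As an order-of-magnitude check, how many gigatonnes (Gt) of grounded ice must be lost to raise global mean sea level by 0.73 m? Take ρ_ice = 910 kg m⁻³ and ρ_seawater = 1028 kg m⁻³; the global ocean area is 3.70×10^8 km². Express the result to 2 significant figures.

Required water volume = Δh × A = 0.73 m × 3.70×10^14 m² = 2.701×10^14 m³.
ρ_w = 1028 kg m⁻³, so the mass of water = 2.701×10^14 m³ × 1028 kg m⁻³ = 2.777×10^17 kg = 2.8×10^5 Gt (and the same mass of ice, by conservation).

≈ 2.8×10^5 Gt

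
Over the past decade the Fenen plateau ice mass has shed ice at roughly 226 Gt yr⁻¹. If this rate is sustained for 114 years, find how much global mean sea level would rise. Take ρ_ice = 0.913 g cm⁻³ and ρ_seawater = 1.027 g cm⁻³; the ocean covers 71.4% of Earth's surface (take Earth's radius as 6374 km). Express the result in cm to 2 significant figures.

Total mass lost = 226 Gt/yr × 114 yr = 2.576×10^4 Gt = 2.576×10^16 kg.
ρ_w = 1.027 g cm⁻³ = 1027 kg m⁻³, so water volume = 2.576×10^16 / 1027 = 2.509×10^13 m³.
Δh = 2.509×10^13 / 3.65×10^14 = 0.0688 m = 6.9 cm.

≈ 6.9 cm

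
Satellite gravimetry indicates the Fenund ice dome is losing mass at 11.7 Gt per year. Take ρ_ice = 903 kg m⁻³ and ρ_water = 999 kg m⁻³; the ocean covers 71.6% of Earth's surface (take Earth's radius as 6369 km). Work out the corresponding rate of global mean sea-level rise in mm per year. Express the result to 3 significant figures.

≈ 0.0321 mm/yr

ρ_w = 999 kg m⁻³. Annual water volume added = 11.7 Gt / ρ_w = 1.170×10^13 kg / 999 kg m⁻³ = 1.171×10^10 m³.
Δh per year = 1.171×10^10 / 3.65×10^14 = 3.21×10^-5 m = 0.0321 mm.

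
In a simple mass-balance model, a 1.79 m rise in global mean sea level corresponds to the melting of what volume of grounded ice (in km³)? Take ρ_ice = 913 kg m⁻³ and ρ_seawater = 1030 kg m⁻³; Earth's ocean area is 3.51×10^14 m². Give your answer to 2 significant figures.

Required water volume = Δh × A = 1.79 m × 3.51×10^14 m² = 6.283×10^14 m³ = 6.283×10^5 km³.
Ice volume = water volume × ρ_w/ρ_ice = 6.283×10^5 × 1030/913 = 7.1×10^5 km³.

≈ 7.1×10^5 km³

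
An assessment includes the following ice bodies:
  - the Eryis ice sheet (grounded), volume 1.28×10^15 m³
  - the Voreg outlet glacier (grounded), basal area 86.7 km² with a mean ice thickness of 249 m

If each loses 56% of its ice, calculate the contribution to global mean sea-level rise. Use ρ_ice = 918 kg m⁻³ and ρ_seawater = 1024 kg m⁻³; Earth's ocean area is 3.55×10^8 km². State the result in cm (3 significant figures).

≈ 181 cm

Eryis: 0.56 × 1.28×10^15 m³ × (918/1024) = 6.426×10^14 m³ of water.
Voreg: ice volume = 86.7 km² × 249 m = 21.59 km³; 0.56 × 21.59 × (918/1024) = 10.84 km³ of water.
Total added water ≈ 6.426×10^14 m³ over 3.55×10^14 m² → Δh = 1.81 m = 181 cm.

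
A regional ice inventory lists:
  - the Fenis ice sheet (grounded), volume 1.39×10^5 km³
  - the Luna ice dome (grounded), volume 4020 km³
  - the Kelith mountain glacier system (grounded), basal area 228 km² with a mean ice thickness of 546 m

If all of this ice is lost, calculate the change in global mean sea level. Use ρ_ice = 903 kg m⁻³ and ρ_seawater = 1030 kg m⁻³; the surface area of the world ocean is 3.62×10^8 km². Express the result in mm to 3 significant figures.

Fenis: 1.39×10^5 km³ × (903/1030) = 1.219×10^5 km³ of water.
Luna: 4020 km³ × (903/1030) = 3524 km³ of water.
Kelith: ice volume = 228 km² × 546 m = 124.5 km³; 124.5 × (903/1030) = 109.1 km³ of water.
Total added water ≈ 1.255×10^14 m³ over 3.62×10^14 m² → Δh = 0.347 m = 347 mm.

≈ 347 mm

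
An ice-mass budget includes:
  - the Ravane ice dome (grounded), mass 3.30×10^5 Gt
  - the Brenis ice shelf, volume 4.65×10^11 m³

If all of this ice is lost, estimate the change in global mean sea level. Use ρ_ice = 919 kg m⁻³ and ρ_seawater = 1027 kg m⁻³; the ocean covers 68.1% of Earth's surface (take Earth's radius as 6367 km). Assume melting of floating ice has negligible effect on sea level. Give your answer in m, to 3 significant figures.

Ravane: 3.30×10^5 Gt = 3.300×10^17 kg; dividing by ρ_w = 1027 kg m⁻³ gives 3.213×10^14 m³ of water.
The Brenis ice shelf is floating and already displaces its own weight of water, so its melt adds essentially nothing to sea level.
Total added water ≈ 3.213×10^14 m³ over 3.47×10^14 m² → Δh = 0.926 m.

≈ 0.926 m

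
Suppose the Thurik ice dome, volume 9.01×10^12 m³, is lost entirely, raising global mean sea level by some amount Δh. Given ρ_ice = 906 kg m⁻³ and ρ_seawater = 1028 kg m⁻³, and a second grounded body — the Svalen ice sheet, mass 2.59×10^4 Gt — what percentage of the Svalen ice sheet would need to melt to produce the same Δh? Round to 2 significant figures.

≈ 32 %

Equal sea-level rise means equal mass of meltwater, i.e. equal mass of ice lost.
Ice mass of Thurik: 8.163×10^15 kg; ice mass of Svalen: 2.590×10^16 kg.
Fraction required = 8.163×10^15 / 2.590×10^16 = 0.315 → 32 %.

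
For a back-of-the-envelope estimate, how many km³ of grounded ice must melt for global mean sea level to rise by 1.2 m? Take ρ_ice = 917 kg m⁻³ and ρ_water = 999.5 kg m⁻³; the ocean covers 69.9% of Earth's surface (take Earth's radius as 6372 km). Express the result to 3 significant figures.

≈ 4.66×10^5 km³

Required water volume = Δh × A = 1.2 m × 3.57×10^14 m² = 4.280×10^14 m³ = 4.280×10^5 km³.
Ice volume = water volume × ρ_w/ρ_ice = 4.280×10^5 × 999.5/917 = 4.66×10^5 km³.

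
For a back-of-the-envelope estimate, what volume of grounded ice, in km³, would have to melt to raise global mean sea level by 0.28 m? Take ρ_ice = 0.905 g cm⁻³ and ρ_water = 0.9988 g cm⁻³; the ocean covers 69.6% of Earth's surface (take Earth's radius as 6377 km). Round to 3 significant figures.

Required water volume = Δh × A = 0.28 m × 3.56×10^14 m² = 9.959×10^13 m³ = 9.959×10^4 km³.
Ice volume = water volume × ρ_w/ρ_ice = 9.959×10^4 × 998.8/905 = 1.10×10^5 km³.

≈ 1.10×10^5 km³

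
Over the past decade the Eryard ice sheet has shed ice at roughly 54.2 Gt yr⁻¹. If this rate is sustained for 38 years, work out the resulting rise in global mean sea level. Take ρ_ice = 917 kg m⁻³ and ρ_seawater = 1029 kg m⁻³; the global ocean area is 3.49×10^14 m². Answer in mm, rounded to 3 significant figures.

Total mass lost = 54.2 Gt/yr × 38 yr = 2060 Gt = 2.060×10^15 kg.
ρ_w = 1029 kg m⁻³, so water volume = 2.060×10^15 / 1029 = 2.002×10^12 m³.
Δh = 2.002×10^12 / 3.49×10^14 = 5.74×10^-3 m = 5.74 mm.

≈ 5.74 mm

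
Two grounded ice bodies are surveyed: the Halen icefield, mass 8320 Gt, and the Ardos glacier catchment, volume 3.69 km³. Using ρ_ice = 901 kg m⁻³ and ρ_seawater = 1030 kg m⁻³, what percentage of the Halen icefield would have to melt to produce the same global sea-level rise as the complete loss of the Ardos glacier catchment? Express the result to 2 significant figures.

≈ 0.040 %

Equal sea-level rise means equal mass of meltwater, i.e. equal mass of ice lost.
Ice mass of Ardos: 3.325×10^12 kg; ice mass of Halen: 8.320×10^15 kg.
Fraction required = 3.325×10^12 / 8.320×10^15 = 4.00×10^-4 → 0.040 %.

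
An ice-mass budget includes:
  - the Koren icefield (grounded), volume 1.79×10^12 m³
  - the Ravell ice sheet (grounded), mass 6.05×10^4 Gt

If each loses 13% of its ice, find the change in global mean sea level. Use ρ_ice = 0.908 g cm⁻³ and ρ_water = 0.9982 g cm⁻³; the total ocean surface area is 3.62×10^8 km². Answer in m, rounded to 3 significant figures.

≈ 0.0224 m

Koren: 0.13 × 1.79×10^12 m³ × (908/998.2) = 2.117×10^11 m³ of water.
Ravell: 0.13 × 6.05×10^4 Gt = 7.865×10^15 kg; dividing by ρ_w = 0.9982 g cm⁻³ = 998.2 kg m⁻³ gives 7.879×10^12 m³ of water.
Total added water ≈ 8.091×10^12 m³ over 3.62×10^14 m² → Δh = 0.0224 m.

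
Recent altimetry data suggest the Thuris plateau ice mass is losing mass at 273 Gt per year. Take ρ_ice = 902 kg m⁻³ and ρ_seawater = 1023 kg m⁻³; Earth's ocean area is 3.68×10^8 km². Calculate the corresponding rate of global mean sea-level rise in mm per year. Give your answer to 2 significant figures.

≈ 0.73 mm/yr

ρ_w = 1023 kg m⁻³. Annual water volume added = 273 Gt / ρ_w = 2.730×10^14 kg / 1023 kg m⁻³ = 2.669×10^11 m³.
Δh per year = 2.669×10^11 / 3.68×10^14 = 7.25×10^-4 m = 0.73 mm.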